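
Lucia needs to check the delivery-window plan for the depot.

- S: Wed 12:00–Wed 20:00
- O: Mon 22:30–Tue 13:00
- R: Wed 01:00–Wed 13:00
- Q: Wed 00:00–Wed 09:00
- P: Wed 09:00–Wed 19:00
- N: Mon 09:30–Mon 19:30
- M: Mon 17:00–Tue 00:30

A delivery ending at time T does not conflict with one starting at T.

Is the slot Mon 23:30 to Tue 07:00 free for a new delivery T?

N: ends Mon 19:30 at or before T starts Mon 23:30 → clear.
M: starts Mon 17:00 before T ends Tue 07:00, and ends Tue 00:30 after T starts Mon 23:30 → overlap.
O: starts Mon 22:30 before T ends Tue 07:00, and ends Tue 13:00 after T starts Mon 23:30 → overlap.
Q: starts Wed 00:00 at or after T ends Tue 07:00 → clear.
R: starts Wed 01:00 at or after T ends Tue 07:00 → clear.
P: starts Wed 09:00 at or after T ends Tue 07:00 → clear.
S: starts Wed 12:00 at or after T ends Tue 07:00 → clear.
T overlaps M, O.

No — it overlaps M, O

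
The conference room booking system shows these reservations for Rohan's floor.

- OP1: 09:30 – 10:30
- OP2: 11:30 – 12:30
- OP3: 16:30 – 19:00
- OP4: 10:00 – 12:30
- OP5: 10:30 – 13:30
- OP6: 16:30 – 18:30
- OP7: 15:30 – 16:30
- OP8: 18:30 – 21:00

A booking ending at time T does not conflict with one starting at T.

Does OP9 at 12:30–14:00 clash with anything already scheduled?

OP1: ends 10:30 at or before OP9 starts 12:30 → clear.
OP4: ends 12:30 at or before OP9 starts 12:30 → clear.
OP5: starts 10:30 before OP9 ends 14:00, and ends 13:30 after OP9 starts 12:30 → overlap.
OP2: ends 12:30 at or before OP9 starts 12:30 → clear.
OP7: starts 15:30 at or after OP9 ends 14:00 → clear.
OP3: starts 16:30 at or after OP9 ends 14:00 → clear.
OP6: starts 16:30 at or after OP9 ends 14:00 → clear.
OP8: starts 18:30 at or after OP9 ends 14:00 → clear.
OP9 overlaps OP5.

Yes — it overlaps OP5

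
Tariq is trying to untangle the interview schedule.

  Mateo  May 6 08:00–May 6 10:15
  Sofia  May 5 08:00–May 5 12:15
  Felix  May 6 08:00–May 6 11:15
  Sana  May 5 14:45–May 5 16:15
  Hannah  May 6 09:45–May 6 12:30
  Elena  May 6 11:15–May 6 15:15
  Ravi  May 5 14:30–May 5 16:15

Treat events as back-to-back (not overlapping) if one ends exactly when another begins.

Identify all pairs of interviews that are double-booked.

Elena & Hannah, Felix & Hannah, Felix & Mateo, Hannah & Mateo, Ravi & Sana

Sorted by start: Sofia, Ravi, Sana, Mateo, Felix, Hannah, Elena.
Ravi starts after Sofia ends — done with Sofia.
Sana starts before Ravi ends → Ravi and Sana overlap.
Mateo starts after Ravi ends — done with Ravi.
Mateo starts after Sana ends — done with Sana.
Felix starts before Mateo ends → Mateo and Felix overlap.
Hannah starts before Mateo ends → Mateo and Hannah overlap.
Elena starts after Mateo ends.
Hannah starts before Felix ends → Felix and Hannah overlap.
Elena starts exactly when Felix ends (back-to-back, no overlap).
Elena starts before Hannah ends → Hannah and Elena overlap.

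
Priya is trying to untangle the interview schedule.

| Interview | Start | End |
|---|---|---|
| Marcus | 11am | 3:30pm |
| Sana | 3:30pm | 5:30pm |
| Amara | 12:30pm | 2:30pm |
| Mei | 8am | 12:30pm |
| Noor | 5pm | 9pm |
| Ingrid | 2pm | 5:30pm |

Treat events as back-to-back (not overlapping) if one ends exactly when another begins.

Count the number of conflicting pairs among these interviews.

Sorted by start: Mei, Marcus, Amara, Ingrid, Sana, Noor.
Marcus starts before Mei ends → Mei and Marcus overlap.
Amara starts exactly when Mei ends (back-to-back, no overlap); Mei is clear from here.
Amara starts before Marcus ends → Marcus and Amara overlap.
Ingrid starts before Marcus ends → Marcus and Ingrid overlap.
Sana starts exactly when Marcus ends (back-to-back, no overlap); Marcus is clear from here.
Ingrid starts before Amara ends → Amara and Ingrid overlap.
Sana starts after Amara ends; Amara is clear from here.
Sana starts before Ingrid ends → Ingrid and Sana overlap.
Noor starts before Ingrid ends → Ingrid and Noor overlap.
Noor starts before Sana ends → Sana and Noor overlap.
Overlapping pairs: Amara & Ingrid, Amara & Marcus, Ingrid & Marcus, Ingrid & Noor, Ingrid & Sana, Marcus & Mei, Noor & Sana — 7 in total.

7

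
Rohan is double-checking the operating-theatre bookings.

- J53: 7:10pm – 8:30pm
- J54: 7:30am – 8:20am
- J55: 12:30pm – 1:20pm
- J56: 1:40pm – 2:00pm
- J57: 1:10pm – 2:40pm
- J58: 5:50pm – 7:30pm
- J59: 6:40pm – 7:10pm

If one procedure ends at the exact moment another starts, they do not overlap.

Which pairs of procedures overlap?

J53 & J58, J55 & J57, J56 & J57, J58 & J59

Sorted by start: J54, J55, J57, J56, J58, J59, J53.
J55 starts after J54 ends, so J54 has no further overlaps.
J57 starts before J55 ends → J55 and J57 overlap.
J56 starts after J55 ends, so J55 has no further overlaps.
J56 starts before J57 ends → J57 and J56 overlap.
J58 starts after J57 ends, so J57 has no further overlaps.
J58 starts after J56 ends, so J56 has no further overlaps.
J59 starts before J58 ends → J58 and J59 overlap.
J53 starts before J58 ends → J58 and J53 overlap.
J53 starts exactly when J59 ends (back-to-back, no overlap).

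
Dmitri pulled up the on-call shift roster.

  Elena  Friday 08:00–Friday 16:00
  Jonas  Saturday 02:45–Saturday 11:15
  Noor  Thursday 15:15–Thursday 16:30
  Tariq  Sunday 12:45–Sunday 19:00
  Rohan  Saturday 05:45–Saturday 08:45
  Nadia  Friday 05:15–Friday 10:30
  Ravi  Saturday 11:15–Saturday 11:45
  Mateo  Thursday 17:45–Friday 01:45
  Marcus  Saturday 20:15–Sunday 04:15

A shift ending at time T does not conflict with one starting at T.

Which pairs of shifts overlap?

Check each pair: they overlap iff neither finishes before the other starts.
Sorted by start: Noor, Mateo, Nadia, Elena, Jonas, Rohan, Ravi, Marcus, Tariq.
Mateo starts after Noor ends, so Noor has no further overlaps.
Nadia starts after Mateo ends, so Mateo has no further overlaps.
Elena starts before Nadia ends → Nadia and Elena overlap.
Jonas starts after Nadia ends, so Nadia has no further overlaps.
Jonas starts after Elena ends, so Elena has no further overlaps.
Rohan starts before Jonas ends → Jonas and Rohan overlap.
Ravi starts exactly when Jonas ends (back-to-back, no overlap), so Jonas has no further overlaps.
Ravi starts after Rohan ends, so Rohan has no further overlaps.
Marcus starts after Ravi ends, so Ravi has no further overlaps.
Tariq starts after Marcus ends.

Elena & Nadia, Jonas & Rohan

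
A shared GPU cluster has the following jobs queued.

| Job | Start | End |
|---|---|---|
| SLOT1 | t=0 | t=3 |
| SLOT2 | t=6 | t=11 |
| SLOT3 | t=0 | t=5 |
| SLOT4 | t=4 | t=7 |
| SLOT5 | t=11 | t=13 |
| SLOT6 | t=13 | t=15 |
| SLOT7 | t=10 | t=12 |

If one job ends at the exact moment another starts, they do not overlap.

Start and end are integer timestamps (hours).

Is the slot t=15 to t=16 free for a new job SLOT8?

Yes — the slot is free

SLOT1: ends t=3 at or before SLOT8 starts t=15 → clear.
SLOT3: ends t=5 at or before SLOT8 starts t=15 → clear.
SLOT4: ends t=7 at or before SLOT8 starts t=15 → clear.
SLOT2: ends t=11 at or before SLOT8 starts t=15 → clear.
SLOT7: ends t=12 at or before SLOT8 starts t=15 → clear.
SLOT5: ends t=13 at or before SLOT8 starts t=15 → clear.
SLOT6: ends t=15 at or before SLOT8 starts t=15 → clear.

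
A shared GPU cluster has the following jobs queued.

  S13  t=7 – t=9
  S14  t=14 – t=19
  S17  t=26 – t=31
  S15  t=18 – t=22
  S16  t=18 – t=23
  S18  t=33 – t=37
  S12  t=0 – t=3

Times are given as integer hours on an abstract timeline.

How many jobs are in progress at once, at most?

3

Walk through starts and ends in time order (an end at T is processed before a start at T):
t=0 start S12 → 1
t=3 end S12 → 0
t=7 start S13 → 1
t=9 end S13 → 0
t=14 start S14 → 1
t=18 start S15 → 2
t=18 start S16 → 3
t=19 end S14 → 2
t=22 end S15 → 1
t=23 end S16 → 0
t=26 start S17 → 1
t=31 end S17 → 0
t=33 start S18 → 1
t=37 end S18 → 0
Peak is 3, at t=18 (S14, S15, S16).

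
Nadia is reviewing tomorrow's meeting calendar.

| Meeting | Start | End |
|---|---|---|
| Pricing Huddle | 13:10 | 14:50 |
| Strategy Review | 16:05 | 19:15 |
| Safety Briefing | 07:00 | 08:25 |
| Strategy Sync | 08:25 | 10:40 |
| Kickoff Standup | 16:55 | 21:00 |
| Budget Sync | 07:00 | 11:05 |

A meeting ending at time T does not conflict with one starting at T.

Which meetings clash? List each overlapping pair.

Check each pair: they overlap iff neither finishes before the other starts.
Sorted by start: Budget Sync, Safety Briefing, Strategy Sync, Pricing Huddle, Strategy Review, Kickoff Standup.
Safety Briefing starts before Budget Sync ends → Budget Sync and Safety Briefing overlap.
Strategy Sync starts before Budget Sync ends → Budget Sync and Strategy Sync overlap.
Pricing Huddle starts after Budget Sync ends — done with Budget Sync.
Strategy Sync starts exactly when Safety Briefing ends (back-to-back, no overlap) — done with Safety Briefing.
Pricing Huddle starts after Strategy Sync ends — done with Strategy Sync.
Strategy Review starts after Pricing Huddle ends — done with Pricing Huddle.
Kickoff Standup starts before Strategy Review ends → Strategy Review and Kickoff Standup overlap.

Budget Sync & Safety Briefing, Budget Sync & Strategy Sync, Kickoff Standup & Strategy Review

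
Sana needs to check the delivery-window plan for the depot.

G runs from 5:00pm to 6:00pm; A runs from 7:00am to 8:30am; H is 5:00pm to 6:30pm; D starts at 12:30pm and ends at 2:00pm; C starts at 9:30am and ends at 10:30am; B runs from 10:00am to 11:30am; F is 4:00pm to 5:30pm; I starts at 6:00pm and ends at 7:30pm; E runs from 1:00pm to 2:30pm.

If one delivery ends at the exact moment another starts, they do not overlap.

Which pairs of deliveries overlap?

B & C, D & E, F & G, F & H, G & H, H & I

Check each pair: they overlap iff neither finishes before the other starts.
Sorted by start: A, C, B, D, E, F, G, H, I.
C starts after A ends, so nothing later overlaps A either.
B starts before C ends → C and B overlap.
D starts after C ends, so nothing later overlaps C either.
D starts after B ends, so nothing later overlaps B either.
E starts before D ends → D and E overlap.
F starts after D ends, so nothing later overlaps D either.
F starts after E ends, so nothing later overlaps E either.
G starts before F ends → F and G overlap.
H starts before F ends → F and H overlap.
I starts after F ends.
H starts before G ends → G and H overlap.
I starts exactly when G ends (back-to-back, no overlap).
I starts before H ends → H and I overlap.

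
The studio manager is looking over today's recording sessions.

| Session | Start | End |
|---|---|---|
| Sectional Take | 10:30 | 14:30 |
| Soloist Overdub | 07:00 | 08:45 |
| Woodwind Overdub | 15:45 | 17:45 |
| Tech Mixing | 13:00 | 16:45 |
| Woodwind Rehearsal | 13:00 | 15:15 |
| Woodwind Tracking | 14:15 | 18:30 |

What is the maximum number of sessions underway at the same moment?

Sort all start/end points and keep a running count:
07:00 start Soloist Overdub → 1
08:45 end Soloist Overdub → 0
10:30 start Sectional Take → 1
13:00 start Tech Mixing → 2
13:00 start Woodwind Rehearsal → 3
14:15 start Woodwind Tracking → 4
14:30 end Sectional Take → 3
15:15 end Woodwind Rehearsal → 2
15:45 start Woodwind Overdub → 3
16:45 end Tech Mixing → 2
17:45 end Woodwind Overdub → 1
18:30 end Woodwind Tracking → 0
Peak is 4, at 14:15 (Sectional Take, Tech Mixing, Woodwind Rehearsal, Woodwind Tracking).

4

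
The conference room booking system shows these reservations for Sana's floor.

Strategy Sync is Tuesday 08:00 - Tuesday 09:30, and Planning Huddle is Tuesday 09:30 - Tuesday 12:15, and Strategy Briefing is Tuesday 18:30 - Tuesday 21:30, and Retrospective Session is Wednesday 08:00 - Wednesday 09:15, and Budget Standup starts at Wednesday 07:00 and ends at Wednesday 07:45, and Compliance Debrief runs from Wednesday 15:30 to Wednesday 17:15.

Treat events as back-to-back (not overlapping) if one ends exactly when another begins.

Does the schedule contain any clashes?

No

Check each pair: they overlap iff neither finishes before the other starts.
Sorted by start: Strategy Sync, Planning Huddle, Strategy Briefing, Budget Standup, Retrospective Session, Compliance Debrief.
Planning Huddle starts exactly when Strategy Sync ends (back-to-back, no overlap); Strategy Sync is clear from here.
Strategy Briefing starts after Planning Huddle ends; Planning Huddle is clear from here.
Budget Standup starts after Strategy Briefing ends; Strategy Briefing is clear from here.
Retrospective Session starts after Budget Standup ends; Budget Standup is clear from here.
Compliance Debrief starts after Retrospective Session ends.
Every pair is clear; the schedule has no overlaps.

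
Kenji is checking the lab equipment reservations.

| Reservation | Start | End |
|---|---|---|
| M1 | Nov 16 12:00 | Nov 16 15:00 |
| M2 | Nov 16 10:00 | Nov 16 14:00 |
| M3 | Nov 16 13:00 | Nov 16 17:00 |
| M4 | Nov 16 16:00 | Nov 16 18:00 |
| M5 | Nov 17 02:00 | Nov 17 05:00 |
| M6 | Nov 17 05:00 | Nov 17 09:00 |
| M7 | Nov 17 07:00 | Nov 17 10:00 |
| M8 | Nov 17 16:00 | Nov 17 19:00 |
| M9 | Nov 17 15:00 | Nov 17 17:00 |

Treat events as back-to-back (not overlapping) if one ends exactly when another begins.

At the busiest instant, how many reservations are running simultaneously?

3

Walk through starts and ends in time order (an end at T is processed before a start at T):
Nov 16 10:00 start M2 → 1
Nov 16 12:00 start M1 → 2
Nov 16 13:00 start M3 → 3
Nov 16 14:00 end M2 → 2
Nov 16 15:00 end M1 → 1
Nov 16 16:00 start M4 → 2
Nov 16 17:00 end M3 → 1
Nov 16 18:00 end M4 → 0
Nov 17 02:00 start M5 → 1
Nov 17 05:00 end M5 → 0
Nov 17 05:00 start M6 → 1
Nov 17 07:00 start M7 → 2
Nov 17 09:00 end M6 → 1
Nov 17 10:00 end M7 → 0
Nov 17 15:00 start M9 → 1
Nov 17 16:00 start M8 → 2
Nov 17 17:00 end M9 → 1
Nov 17 19:00 end M8 → 0
Peak is 3, at Nov 16 13:00 (M1, M2, M3).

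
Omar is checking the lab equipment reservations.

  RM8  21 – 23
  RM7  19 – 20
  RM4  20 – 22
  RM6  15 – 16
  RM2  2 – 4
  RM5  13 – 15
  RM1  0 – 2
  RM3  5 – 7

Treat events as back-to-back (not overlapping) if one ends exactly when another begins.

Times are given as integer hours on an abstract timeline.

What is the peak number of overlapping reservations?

2

Walk through starts and ends in time order (an end at T is processed before a start at T):
0 start RM1 → 1
2 end RM1 → 0
2 start RM2 → 1
4 end RM2 → 0
5 start RM3 → 1
7 end RM3 → 0
13 start RM5 → 1
15 end RM5 → 0
15 start RM6 → 1
16 end RM6 → 0
19 start RM7 → 1
20 end RM7 → 0
20 start RM4 → 1
21 start RM8 → 2
22 end RM4 → 1
23 end RM8 → 0
Peak is 2, at 21 (RM4, RM8).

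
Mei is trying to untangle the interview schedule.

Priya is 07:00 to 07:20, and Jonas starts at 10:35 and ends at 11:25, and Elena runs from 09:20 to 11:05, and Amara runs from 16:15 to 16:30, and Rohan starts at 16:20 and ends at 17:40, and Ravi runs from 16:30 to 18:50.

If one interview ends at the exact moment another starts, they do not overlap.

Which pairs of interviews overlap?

Sorted by start: Priya, Elena, Jonas, Amara, Rohan, Ravi.
Elena starts after Priya ends; Priya is clear from here.
Jonas starts before Elena ends → Elena and Jonas overlap.
Amara starts after Elena ends; Elena is clear from here.
Amara starts after Jonas ends; Jonas is clear from here.
Rohan starts before Amara ends → Amara and Rohan overlap.
Ravi starts exactly when Amara ends (back-to-back, no overlap).
Ravi starts before Rohan ends → Rohan and Ravi overlap.

Amara & Rohan, Elena & Jonas, Ravi & Rohan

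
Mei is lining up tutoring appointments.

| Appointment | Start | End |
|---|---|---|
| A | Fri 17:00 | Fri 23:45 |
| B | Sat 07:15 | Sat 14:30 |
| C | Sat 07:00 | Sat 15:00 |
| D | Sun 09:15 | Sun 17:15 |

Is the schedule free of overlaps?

No

Check each pair: they overlap iff neither finishes before the other starts.
Sorted by start: A, C, B, D.
C starts after A ends — done with A.
B starts before C ends → C and B overlap.
That's a conflict, so the schedule is not conflict-free.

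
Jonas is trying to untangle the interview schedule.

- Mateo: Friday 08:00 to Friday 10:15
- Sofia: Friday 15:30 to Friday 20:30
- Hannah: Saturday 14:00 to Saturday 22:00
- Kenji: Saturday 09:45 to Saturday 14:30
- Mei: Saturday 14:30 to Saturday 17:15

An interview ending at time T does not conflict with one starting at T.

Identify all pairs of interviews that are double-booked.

Check each pair: they overlap iff neither finishes before the other starts.
Sorted by start: Mateo, Sofia, Kenji, Hannah, Mei.
Sofia starts after Mateo ends, so nothing later overlaps Mateo either.
Kenji starts after Sofia ends, so nothing later overlaps Sofia either.
Hannah starts before Kenji ends → Kenji and Hannah overlap.
Mei starts exactly when Kenji ends (back-to-back, no overlap).
Mei starts before Hannah ends → Hannah and Mei overlap.

Hannah & Kenji, Hannah & Mei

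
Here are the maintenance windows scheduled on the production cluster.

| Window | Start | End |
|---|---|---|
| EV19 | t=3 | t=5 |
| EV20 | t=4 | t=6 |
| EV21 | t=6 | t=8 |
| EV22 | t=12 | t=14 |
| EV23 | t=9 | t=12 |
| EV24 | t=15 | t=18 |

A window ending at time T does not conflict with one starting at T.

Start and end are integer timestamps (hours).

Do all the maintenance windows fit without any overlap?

No

Sorted by start: EV19, EV20, EV21, EV23, EV22, EV24.
EV20 starts before EV19 ends → EV19 and EV20 overlap.
That's a conflict, so the schedule is not conflict-free.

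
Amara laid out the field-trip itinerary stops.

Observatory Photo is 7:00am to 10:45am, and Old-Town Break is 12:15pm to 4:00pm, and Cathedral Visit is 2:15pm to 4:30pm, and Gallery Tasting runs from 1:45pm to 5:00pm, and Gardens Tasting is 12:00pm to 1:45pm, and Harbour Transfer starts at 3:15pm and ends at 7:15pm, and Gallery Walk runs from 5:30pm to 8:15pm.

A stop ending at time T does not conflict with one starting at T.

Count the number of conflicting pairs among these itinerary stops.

8

Check each pair: they overlap iff neither finishes before the other starts.
Sorted by start: Observatory Photo, Gardens Tasting, Old-Town Break, Gallery Tasting, Cathedral Visit, Harbour Transfer, Gallery Walk.
Gardens Tasting starts after Observatory Photo ends, so Observatory Photo has no further overlaps.
Old-Town Break starts before Gardens Tasting ends → Gardens Tasting and Old-Town Break overlap.
Gallery Tasting starts exactly when Gardens Tasting ends (back-to-back, no overlap), so Gardens Tasting has no further overlaps.
Gallery Tasting starts before Old-Town Break ends → Old-Town Break and Gallery Tasting overlap.
Cathedral Visit starts before Old-Town Break ends → Old-Town Break and Cathedral Visit overlap.
Harbour Transfer starts before Old-Town Break ends → Old-Town Break and Harbour Transfer overlap.
Gallery Walk starts after Old-Town Break ends.
Cathedral Visit starts before Gallery Tasting ends → Gallery Tasting and Cathedral Visit overlap.
Harbour Transfer starts before Gallery Tasting ends → Gallery Tasting and Harbour Transfer overlap.
Gallery Walk starts after Gallery Tasting ends.
Harbour Transfer starts before Cathedral Visit ends → Cathedral Visit and Harbour Transfer overlap.
Gallery Walk starts after Cathedral Visit ends.
Gallery Walk starts before Harbour Transfer ends → Harbour Transfer and Gallery Walk overlap.
Overlapping pairs: Cathedral Visit & Gallery Tasting, Cathedral Visit & Harbour Transfer, Cathedral Visit & Old-Town Break, Gallery Tasting & Harbour Transfer, Gallery Tasting & Old-Town Break, Gallery Walk & Harbour Transfer, Gardens Tasting & Old-Town Break, Harbour Transfer & Old-Town Break — 8 in total.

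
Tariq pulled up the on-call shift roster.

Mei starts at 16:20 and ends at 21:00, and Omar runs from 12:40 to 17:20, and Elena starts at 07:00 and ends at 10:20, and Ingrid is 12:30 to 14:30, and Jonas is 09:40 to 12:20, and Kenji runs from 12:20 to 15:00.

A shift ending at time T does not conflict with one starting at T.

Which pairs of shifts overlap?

Check each pair: they overlap iff neither finishes before the other starts.
Sorted by start: Elena, Jonas, Kenji, Ingrid, Omar, Mei.
Jonas starts before Elena ends → Elena and Jonas overlap.
Kenji starts after Elena ends, so Elena has no further overlaps.
Kenji starts exactly when Jonas ends (back-to-back, no overlap), so Jonas has no further overlaps.
Ingrid starts before Kenji ends → Kenji and Ingrid overlap.
Omar starts before Kenji ends → Kenji and Omar overlap.
Mei starts after Kenji ends.
Omar starts before Ingrid ends → Ingrid and Omar overlap.
Mei starts after Ingrid ends.
Mei starts before Omar ends → Omar and Mei overlap.

Elena & Jonas, Ingrid & Kenji, Ingrid & Omar, Kenji & Omar, Mei & Omar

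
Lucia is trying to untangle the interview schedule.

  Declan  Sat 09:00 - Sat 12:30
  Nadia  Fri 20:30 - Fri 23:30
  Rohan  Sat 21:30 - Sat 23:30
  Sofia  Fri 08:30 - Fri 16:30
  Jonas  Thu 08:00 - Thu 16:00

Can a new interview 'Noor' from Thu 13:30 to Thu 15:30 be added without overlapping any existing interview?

Jonas: starts Thu 08:00 before Noor ends Thu 15:30, and ends Thu 16:00 after Noor starts Thu 13:30 → overlap.
Sofia: starts Fri 08:30 at or after Noor ends Thu 15:30 → clear.
Nadia: starts Fri 20:30 at or after Noor ends Thu 15:30 → clear.
Declan: starts Sat 09:00 at or after Noor ends Thu 15:30 → clear.
Rohan: starts Sat 21:30 at or after Noor ends Thu 15:30 → clear.
Noor overlaps Jonas.

No — it overlaps Jonas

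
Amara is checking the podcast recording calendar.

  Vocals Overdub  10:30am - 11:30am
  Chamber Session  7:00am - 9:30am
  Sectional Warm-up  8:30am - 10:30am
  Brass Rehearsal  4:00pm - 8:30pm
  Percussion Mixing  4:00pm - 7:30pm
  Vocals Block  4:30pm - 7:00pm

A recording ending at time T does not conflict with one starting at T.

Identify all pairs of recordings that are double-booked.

Check each pair: they overlap iff neither finishes before the other starts.
Sorted by start: Chamber Session, Sectional Warm-up, Vocals Overdub, Brass Rehearsal, Percussion Mixing, Vocals Block.
Sectional Warm-up starts before Chamber Session ends → Chamber Session and Sectional Warm-up overlap.
Vocals Overdub starts after Chamber Session ends; Chamber Session is clear from here.
Vocals Overdub starts exactly when Sectional Warm-up ends (back-to-back, no overlap); Sectional Warm-up is clear from here.
Brass Rehearsal starts after Vocals Overdub ends; Vocals Overdub is clear from here.
Percussion Mixing starts before Brass Rehearsal ends → Brass Rehearsal and Percussion Mixing overlap.
Vocals Block starts before Brass Rehearsal ends → Brass Rehearsal and Vocals Block overlap.
Vocals Block starts before Percussion Mixing ends → Percussion Mixing and Vocals Block overlap.

Brass Rehearsal & Percussion Mixing, Brass Rehearsal & Vocals Block, Chamber Session & Sectional Warm-up, Percussion Mixing & Vocals Block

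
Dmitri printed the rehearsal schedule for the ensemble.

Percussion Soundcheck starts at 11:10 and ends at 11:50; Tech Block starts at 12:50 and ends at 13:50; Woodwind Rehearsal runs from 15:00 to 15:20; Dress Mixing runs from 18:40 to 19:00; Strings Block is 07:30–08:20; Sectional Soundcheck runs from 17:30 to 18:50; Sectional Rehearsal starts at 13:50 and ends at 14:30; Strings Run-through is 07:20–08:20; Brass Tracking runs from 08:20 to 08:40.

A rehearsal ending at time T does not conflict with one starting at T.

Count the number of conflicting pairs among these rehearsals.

Sorted by start: Strings Run-through, Strings Block, Brass Tracking, Percussion Soundcheck, Tech Block, Sectional Rehearsal, Woodwind Rehearsal, Sectional Soundcheck, Dress Mixing.
Strings Block starts before Strings Run-through ends → Strings Run-through and Strings Block overlap.
Brass Tracking starts exactly when Strings Run-through ends (back-to-back, no overlap); Strings Run-through is clear from here.
Brass Tracking starts exactly when Strings Block ends (back-to-back, no overlap); Strings Block is clear from here.
Percussion Soundcheck starts after Brass Tracking ends; Brass Tracking is clear from here.
Tech Block starts after Percussion Soundcheck ends; Percussion Soundcheck is clear from here.
Sectional Rehearsal starts exactly when Tech Block ends (back-to-back, no overlap); Tech Block is clear from here.
Woodwind Rehearsal starts after Sectional Rehearsal ends; Sectional Rehearsal is clear from here.
Sectional Soundcheck starts after Woodwind Rehearsal ends; Woodwind Rehearsal is clear from here.
Dress Mixing starts before Sectional Soundcheck ends → Sectional Soundcheck and Dress Mixing overlap.
Overlapping pairs: Dress Mixing & Sectional Soundcheck, Strings Block & Strings Run-through — 2 in total.

2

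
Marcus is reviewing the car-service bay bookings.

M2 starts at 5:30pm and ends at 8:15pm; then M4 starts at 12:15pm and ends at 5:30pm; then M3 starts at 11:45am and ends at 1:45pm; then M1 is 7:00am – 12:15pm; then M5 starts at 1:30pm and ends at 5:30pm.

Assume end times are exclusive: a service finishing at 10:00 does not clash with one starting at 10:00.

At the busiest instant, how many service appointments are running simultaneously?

Sort all start/end points and keep a running count:
7:00am start M1 → 1
11:45am start M3 → 2
12:15pm end M1 → 1
12:15pm start M4 → 2
1:30pm start M5 → 3
1:45pm end M3 → 2
5:30pm end M4 → 1
5:30pm end M5 → 0
5:30pm start M2 → 1
8:15pm end M2 → 0
Peak is 3, at 1:30pm (M3, M4, M5).

3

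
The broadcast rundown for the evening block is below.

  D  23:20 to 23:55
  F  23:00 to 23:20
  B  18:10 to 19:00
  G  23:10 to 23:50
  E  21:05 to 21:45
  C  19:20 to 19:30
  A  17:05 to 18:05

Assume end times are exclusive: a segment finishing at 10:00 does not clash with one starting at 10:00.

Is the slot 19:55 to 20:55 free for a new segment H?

A: ends 18:05 at or before H starts 19:55 → clear.
B: ends 19:00 at or before H starts 19:55 → clear.
C: ends 19:30 at or before H starts 19:55 → clear.
E: starts 21:05 at or after H ends 20:55 → clear.
F: starts 23:00 at or after H ends 20:55 → clear.
G: starts 23:10 at or after H ends 20:55 → clear.
D: starts 23:20 at or after H ends 20:55 → clear.

Yes — the slot is free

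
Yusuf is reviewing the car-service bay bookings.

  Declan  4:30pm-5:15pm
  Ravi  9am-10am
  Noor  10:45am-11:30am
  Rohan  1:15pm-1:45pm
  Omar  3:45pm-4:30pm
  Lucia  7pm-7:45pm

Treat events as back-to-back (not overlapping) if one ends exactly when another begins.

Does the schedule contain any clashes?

No

Sorted by start: Ravi, Noor, Rohan, Omar, Declan, Lucia.
Noor starts after Ravi ends — done with Ravi.
Rohan starts after Noor ends — done with Noor.
Omar starts after Rohan ends — done with Rohan.
Declan starts exactly when Omar ends (back-to-back, no overlap) — done with Omar.
Lucia starts after Declan ends.
Every pair is clear; the schedule has no overlaps.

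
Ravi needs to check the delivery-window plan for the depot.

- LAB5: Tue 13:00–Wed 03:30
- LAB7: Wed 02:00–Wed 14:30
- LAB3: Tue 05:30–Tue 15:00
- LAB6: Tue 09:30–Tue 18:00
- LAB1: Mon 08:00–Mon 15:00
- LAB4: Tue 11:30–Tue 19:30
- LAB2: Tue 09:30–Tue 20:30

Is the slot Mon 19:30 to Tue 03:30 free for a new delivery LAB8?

LAB1: ends Mon 15:00 at or before LAB8 starts Mon 19:30 → clear.
LAB3: starts Tue 05:30 at or after LAB8 ends Tue 03:30 → clear.
LAB2: starts Tue 09:30 at or after LAB8 ends Tue 03:30 → clear.
LAB6: starts Tue 09:30 at or after LAB8 ends Tue 03:30 → clear.
LAB4: starts Tue 11:30 at or after LAB8 ends Tue 03:30 → clear.
LAB5: starts Tue 13:00 at or after LAB8 ends Tue 03:30 → clear.
LAB7: starts Wed 02:00 at or after LAB8 ends Tue 03:30 → clear.

Yes — the slot is free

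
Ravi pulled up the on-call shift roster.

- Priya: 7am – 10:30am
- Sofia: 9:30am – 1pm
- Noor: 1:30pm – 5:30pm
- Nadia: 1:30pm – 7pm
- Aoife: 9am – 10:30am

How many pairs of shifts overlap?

4

Check each pair: they overlap iff neither finishes before the other starts.
Sorted by start: Priya, Aoife, Sofia, Nadia, Noor.
Aoife starts before Priya ends → Priya and Aoife overlap.
Sofia starts before Priya ends → Priya and Sofia overlap.
Nadia starts after Priya ends; Priya is clear from here.
Sofia starts before Aoife ends → Aoife and Sofia overlap.
Nadia starts after Aoife ends; Aoife is clear from here.
Nadia starts after Sofia ends; Sofia is clear from here.
Noor starts before Nadia ends → Nadia and Noor overlap.
Overlapping pairs: Aoife & Priya, Aoife & Sofia, Nadia & Noor, Priya & Sofia — 4 in total.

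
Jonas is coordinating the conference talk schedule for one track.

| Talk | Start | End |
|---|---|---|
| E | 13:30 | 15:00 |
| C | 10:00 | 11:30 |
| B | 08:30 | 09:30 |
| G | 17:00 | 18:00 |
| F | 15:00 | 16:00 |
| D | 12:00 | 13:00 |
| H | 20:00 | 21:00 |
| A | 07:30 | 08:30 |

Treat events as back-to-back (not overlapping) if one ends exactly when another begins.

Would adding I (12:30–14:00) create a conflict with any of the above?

A: ends 08:30 at or before I starts 12:30 → clear.
B: ends 09:30 at or before I starts 12:30 → clear.
C: ends 11:30 at or before I starts 12:30 → clear.
D: starts 12:00 before I ends 14:00, and ends 13:00 after I starts 12:30 → overlap.
E: starts 13:30 before I ends 14:00, and ends 15:00 after I starts 12:30 → overlap.
F: starts 15:00 at or after I ends 14:00 → clear.
G: starts 17:00 at or after I ends 14:00 → clear.
H: starts 20:00 at or after I ends 14:00 → clear.
I overlaps D, E.

Yes — it overlaps D, E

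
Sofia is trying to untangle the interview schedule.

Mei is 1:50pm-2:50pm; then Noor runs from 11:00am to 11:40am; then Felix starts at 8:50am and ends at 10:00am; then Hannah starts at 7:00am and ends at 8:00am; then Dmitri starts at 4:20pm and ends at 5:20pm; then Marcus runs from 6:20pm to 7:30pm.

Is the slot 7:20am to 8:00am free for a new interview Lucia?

No — it overlaps Hannah

Hannah: starts 7:00am before Lucia ends 8:00am, and ends 8:00am after Lucia starts 7:20am → overlap.
Felix: starts 8:50am at or after Lucia ends 8:00am → clear.
Noor: starts 11:00am at or after Lucia ends 8:00am → clear.
Mei: starts 1:50pm at or after Lucia ends 8:00am → clear.
Dmitri: starts 4:20pm at or after Lucia ends 8:00am → clear.
Marcus: starts 6:20pm at or after Lucia ends 8:00am → clear.
Lucia overlaps Hannah.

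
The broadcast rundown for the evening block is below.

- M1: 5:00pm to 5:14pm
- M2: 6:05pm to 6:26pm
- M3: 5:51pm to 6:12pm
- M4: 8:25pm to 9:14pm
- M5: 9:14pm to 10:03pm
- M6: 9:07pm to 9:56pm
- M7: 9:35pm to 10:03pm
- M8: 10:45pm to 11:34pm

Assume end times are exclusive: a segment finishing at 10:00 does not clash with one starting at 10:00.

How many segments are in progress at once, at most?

3

Sweep the timeline, counting +1 at each start and −1 at each end (ends before starts at a tie):
5:00pm start M1 → 1
5:14pm end M1 → 0
5:51pm start M3 → 1
6:05pm start M2 → 2
6:12pm end M3 → 1
6:26pm end M2 → 0
8:25pm start M4 → 1
9:07pm start M6 → 2
9:14pm end M4 → 1
9:14pm start M5 → 2
9:35pm start M7 → 3
9:56pm end M6 → 2
10:03pm end M5 → 1
10:03pm end M7 → 0
10:45pm start M8 → 1
11:34pm end M8 → 0
Peak is 3, at 9:35pm (M5, M6, M7).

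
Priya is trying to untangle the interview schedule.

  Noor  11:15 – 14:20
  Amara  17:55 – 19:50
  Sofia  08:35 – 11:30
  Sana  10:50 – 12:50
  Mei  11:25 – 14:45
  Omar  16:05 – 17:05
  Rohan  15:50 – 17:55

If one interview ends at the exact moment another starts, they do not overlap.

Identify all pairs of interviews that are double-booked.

Mei & Noor, Mei & Sana, Mei & Sofia, Noor & Sana, Noor & Sofia, Omar & Rohan, Sana & Sofia

Sorted by start: Sofia, Sana, Noor, Mei, Rohan, Omar, Amara.
Sana starts before Sofia ends → Sofia and Sana overlap.
Noor starts before Sofia ends → Sofia and Noor overlap.
Mei starts before Sofia ends → Sofia and Mei overlap.
Rohan starts after Sofia ends, so nothing later overlaps Sofia either.
Noor starts before Sana ends → Sana and Noor overlap.
Mei starts before Sana ends → Sana and Mei overlap.
Rohan starts after Sana ends, so nothing later overlaps Sana either.
Mei starts before Noor ends → Noor and Mei overlap.
Rohan starts after Noor ends, so nothing later overlaps Noor either.
Rohan starts after Mei ends, so nothing later overlaps Mei either.
Omar starts before Rohan ends → Rohan and Omar overlap.
Amara starts exactly when Rohan ends (back-to-back, no overlap).
Amara starts after Omar ends.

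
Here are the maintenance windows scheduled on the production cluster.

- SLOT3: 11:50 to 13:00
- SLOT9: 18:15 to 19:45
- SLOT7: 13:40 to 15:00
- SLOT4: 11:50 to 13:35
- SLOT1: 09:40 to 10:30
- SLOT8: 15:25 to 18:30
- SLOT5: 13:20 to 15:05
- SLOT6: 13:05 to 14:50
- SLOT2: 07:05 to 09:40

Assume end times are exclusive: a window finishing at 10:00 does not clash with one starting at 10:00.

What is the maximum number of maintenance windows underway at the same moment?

Sweep the timeline, counting +1 at each start and −1 at each end (ends before starts at a tie):
07:05 start SLOT2 → 1
09:40 end SLOT2 → 0
09:40 start SLOT1 → 1
10:30 end SLOT1 → 0
11:50 start SLOT3 → 1
11:50 start SLOT4 → 2
13:00 end SLOT3 → 1
13:05 start SLOT6 → 2
13:20 start SLOT5 → 3
13:35 end SLOT4 → 2
13:40 start SLOT7 → 3
14:50 end SLOT6 → 2
15:00 end SLOT7 → 1
15:05 end SLOT5 → 0
15:25 start SLOT8 → 1
18:15 start SLOT9 → 2
18:30 end SLOT8 → 1
19:45 end SLOT9 → 0
Peak is 3, at 13:20 (SLOT4, SLOT5, SLOT6).

3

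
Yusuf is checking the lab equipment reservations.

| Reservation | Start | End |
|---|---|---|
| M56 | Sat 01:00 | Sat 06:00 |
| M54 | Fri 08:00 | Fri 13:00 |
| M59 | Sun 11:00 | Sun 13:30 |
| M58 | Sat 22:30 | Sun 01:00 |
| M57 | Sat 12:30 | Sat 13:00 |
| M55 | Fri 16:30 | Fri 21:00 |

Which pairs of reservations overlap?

Sorted by start: M54, M55, M56, M57, M58, M59.
M55 starts after M54 ends; M54 is clear from here.
M56 starts after M55 ends; M55 is clear from here.
M57 starts after M56 ends; M56 is clear from here.
M58 starts after M57 ends; M57 is clear from here.
M59 starts after M58 ends.

no overlapping pairs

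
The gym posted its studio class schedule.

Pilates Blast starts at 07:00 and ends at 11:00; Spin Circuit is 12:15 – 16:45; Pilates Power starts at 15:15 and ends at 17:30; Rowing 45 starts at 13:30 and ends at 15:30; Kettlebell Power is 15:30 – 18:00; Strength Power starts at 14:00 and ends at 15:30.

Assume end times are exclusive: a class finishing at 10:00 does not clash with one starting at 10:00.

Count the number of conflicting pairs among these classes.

8

Sorted by start: Pilates Blast, Spin Circuit, Rowing 45, Strength Power, Pilates Power, Kettlebell Power.
Spin Circuit starts after Pilates Blast ends, so Pilates Blast has no further overlaps.
Rowing 45 starts before Spin Circuit ends → Spin Circuit and Rowing 45 overlap.
Strength Power starts before Spin Circuit ends → Spin Circuit and Strength Power overlap.
Pilates Power starts before Spin Circuit ends → Spin Circuit and Pilates Power overlap.
Kettlebell Power starts before Spin Circuit ends → Spin Circuit and Kettlebell Power overlap.
Strength Power starts before Rowing 45 ends → Rowing 45 and Strength Power overlap.
Pilates Power starts before Rowing 45 ends → Rowing 45 and Pilates Power overlap.
Kettlebell Power starts exactly when Rowing 45 ends (back-to-back, no overlap).
Pilates Power starts before Strength Power ends → Strength Power and Pilates Power overlap.
Kettlebell Power starts exactly when Strength Power ends (back-to-back, no overlap).
Kettlebell Power starts before Pilates Power ends → Pilates Power and Kettlebell Power overlap.
Overlapping pairs: Kettlebell Power & Pilates Power, Kettlebell Power & Spin Circuit, Pilates Power & Rowing 45, Pilates Power & Spin Circuit, Pilates Power & Strength Power, Rowing 45 & Spin Circuit, Rowing 45 & Strength Power, Spin Circuit & Strength Power — 8 in total.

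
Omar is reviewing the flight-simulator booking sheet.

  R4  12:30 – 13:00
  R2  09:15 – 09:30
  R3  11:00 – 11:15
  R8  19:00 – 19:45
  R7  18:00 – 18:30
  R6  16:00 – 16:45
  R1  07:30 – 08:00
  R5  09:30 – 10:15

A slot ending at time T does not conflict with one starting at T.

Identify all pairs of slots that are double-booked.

Sorted by start: R1, R2, R5, R3, R4, R6, R7, R8.
R2 starts after R1 ends — done with R1.
R5 starts exactly when R2 ends (back-to-back, no overlap) — done with R2.
R3 starts after R5 ends — done with R5.
R4 starts after R3 ends — done with R3.
R6 starts after R4 ends — done with R4.
R7 starts after R6 ends — done with R6.
R8 starts after R7 ends.

no conflicts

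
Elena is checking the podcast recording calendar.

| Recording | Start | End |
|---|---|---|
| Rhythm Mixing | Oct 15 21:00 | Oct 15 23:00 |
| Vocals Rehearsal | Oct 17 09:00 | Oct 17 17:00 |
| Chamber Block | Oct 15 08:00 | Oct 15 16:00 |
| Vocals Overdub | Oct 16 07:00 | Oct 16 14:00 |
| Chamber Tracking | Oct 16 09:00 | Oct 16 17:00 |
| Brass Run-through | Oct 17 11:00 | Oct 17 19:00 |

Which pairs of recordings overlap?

Brass Run-through & Vocals Rehearsal, Chamber Tracking & Vocals Overdub

Sorted by start: Chamber Block, Rhythm Mixing, Vocals Overdub, Chamber Tracking, Vocals Rehearsal, Brass Run-through.
Rhythm Mixing starts after Chamber Block ends, so Chamber Block has no further overlaps.
Vocals Overdub starts after Rhythm Mixing ends, so Rhythm Mixing has no further overlaps.
Chamber Tracking starts before Vocals Overdub ends → Vocals Overdub and Chamber Tracking overlap.
Vocals Rehearsal starts after Vocals Overdub ends, so Vocals Overdub has no further overlaps.
Vocals Rehearsal starts after Chamber Tracking ends, so Chamber Tracking has no further overlaps.
Brass Run-through starts before Vocals Rehearsal ends → Vocals Rehearsal and Brass Run-through overlap.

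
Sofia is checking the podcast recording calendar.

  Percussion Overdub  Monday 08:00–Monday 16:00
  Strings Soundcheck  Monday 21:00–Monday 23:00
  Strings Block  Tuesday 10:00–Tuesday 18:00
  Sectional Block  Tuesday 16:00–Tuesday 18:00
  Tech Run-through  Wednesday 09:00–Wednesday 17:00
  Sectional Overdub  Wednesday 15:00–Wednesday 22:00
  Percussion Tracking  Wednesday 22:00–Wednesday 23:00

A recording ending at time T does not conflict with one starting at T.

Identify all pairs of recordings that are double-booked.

Sectional Block & Strings Block, Sectional Overdub & Tech Run-through

Two intervals overlap when each starts before the other ends.
Sorted by start: Percussion Overdub, Strings Soundcheck, Strings Block, Sectional Block, Tech Run-through, Sectional Overdub, Percussion Tracking.
Strings Soundcheck starts after Percussion Overdub ends, so nothing later overlaps Percussion Overdub either.
Strings Block starts after Strings Soundcheck ends, so nothing later overlaps Strings Soundcheck either.
Sectional Block starts before Strings Block ends → Strings Block and Sectional Block overlap.
Tech Run-through starts after Strings Block ends, so nothing later overlaps Strings Block either.
Tech Run-through starts after Sectional Block ends, so nothing later overlaps Sectional Block either.
Sectional Overdub starts before Tech Run-through ends → Tech Run-through and Sectional Overdub overlap.
Percussion Tracking starts after Tech Run-through ends.
Percussion Tracking starts exactly when Sectional Overdub ends (back-to-back, no overlap).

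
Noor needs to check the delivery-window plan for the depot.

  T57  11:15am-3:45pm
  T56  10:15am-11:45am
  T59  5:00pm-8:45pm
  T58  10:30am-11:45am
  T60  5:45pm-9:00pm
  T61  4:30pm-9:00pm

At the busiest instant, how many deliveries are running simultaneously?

3

Walk through starts and ends in time order (an end at T is processed before a start at T):
10:15am start T56 → 1
10:30am start T58 → 2
11:15am start T57 → 3
11:45am end T56 → 2
11:45am end T58 → 1
3:45pm end T57 → 0
4:30pm start T61 → 1
5:00pm start T59 → 2
5:45pm start T60 → 3
8:45pm end T59 → 2
9:00pm end T60 → 1
9:00pm end T61 → 0
Peak is 3, at 11:15am (T56, T57, T58).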